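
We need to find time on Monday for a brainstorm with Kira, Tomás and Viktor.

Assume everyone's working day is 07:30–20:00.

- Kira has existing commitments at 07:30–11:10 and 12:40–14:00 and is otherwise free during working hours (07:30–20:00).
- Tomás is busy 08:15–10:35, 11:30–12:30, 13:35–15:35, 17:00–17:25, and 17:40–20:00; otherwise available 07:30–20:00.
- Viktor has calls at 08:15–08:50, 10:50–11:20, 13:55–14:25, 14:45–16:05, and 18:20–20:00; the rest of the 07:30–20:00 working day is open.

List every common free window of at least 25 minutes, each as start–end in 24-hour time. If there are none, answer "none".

Kira free within 07:30–20:00: 11:10–12:40, 14:00–20:00.
Tomás free within 07:30–20:00: 07:30–08:15, 10:35–11:30, 12:30–13:35, 15:35–17:00, 17:25–17:40.
Viktor free within 07:30–20:00: 07:30–08:15, 08:50–10:50, 11:20–13:55, 14:25–14:45, 16:05–18:20.
Kira ∩ Tomás: 11:10–11:30, 12:30–12:40, 15:35–17:00, 17:25–17:40.
Kira ∩ Tomás ∩ Viktor: 11:20–11:30, 12:30–12:40, 16:05–17:00, 17:25–17:40.
Windows ≥ 25 min: 16:05–17:00.

16:05–17:00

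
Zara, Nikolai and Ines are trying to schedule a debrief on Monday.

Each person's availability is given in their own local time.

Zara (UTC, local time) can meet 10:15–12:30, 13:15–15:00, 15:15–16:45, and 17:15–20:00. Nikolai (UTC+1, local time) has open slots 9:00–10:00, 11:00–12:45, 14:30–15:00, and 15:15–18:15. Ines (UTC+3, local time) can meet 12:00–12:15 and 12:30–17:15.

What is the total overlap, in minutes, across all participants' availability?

120 minutes

Zara → UTC: 10:15–12:30, 13:15–15:00, 15:15–16:45, 17:15–20:00.
Nikolai → UTC: 08:00–09:00, 10:00–11:45, 13:30–14:00, 14:15–17:15.
Ines → UTC: 09:00–09:15, 09:30–14:15.
Zara ∩ Nikolai: 10:15–11:45, 13:30–14:00, 14:15–15:00, 15:15–16:45.
Zara ∩ Nikolai ∩ Ines: 10:15–11:45, 13:30–14:00.
Total common minutes: 90 + 30 = 120.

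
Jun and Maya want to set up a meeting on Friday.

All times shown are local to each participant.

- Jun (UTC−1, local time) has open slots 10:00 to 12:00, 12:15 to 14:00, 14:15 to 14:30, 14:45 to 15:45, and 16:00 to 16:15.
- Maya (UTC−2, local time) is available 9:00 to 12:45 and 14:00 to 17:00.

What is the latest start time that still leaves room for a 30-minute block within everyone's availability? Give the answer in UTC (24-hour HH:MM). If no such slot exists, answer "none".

Jun → UTC: 11:00–13:00, 13:15–15:00, 15:15–15:30, 15:45–16:45, 17:00–17:15.
Maya → UTC: 11:00–14:45, 16:00–19:00.
Jun ∩ Maya: 11:00–13:00, 13:15–14:45, 16:00–16:45, 17:00–17:15.
Windows ≥ 30 min: 11:00–13:00, 13:15–14:45, 16:00–16:45.
Latest start in the last window 16:00–16:45 is 16:45 − 30 min = 16:15.

16:15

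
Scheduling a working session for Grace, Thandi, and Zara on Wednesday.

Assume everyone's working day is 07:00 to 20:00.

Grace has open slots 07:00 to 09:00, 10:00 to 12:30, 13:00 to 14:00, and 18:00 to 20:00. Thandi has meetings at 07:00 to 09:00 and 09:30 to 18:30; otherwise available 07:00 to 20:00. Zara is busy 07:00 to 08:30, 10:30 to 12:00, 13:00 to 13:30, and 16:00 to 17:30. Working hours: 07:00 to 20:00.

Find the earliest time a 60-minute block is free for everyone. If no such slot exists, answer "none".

18:30

Thandi free within 07:00–20:00: 09:00–09:30, 18:30–20:00.
Zara free within 07:00–20:00: 08:30–10:30, 12:00–13:00, 13:30–16:00, 17:30–20:00.
Grace ∩ Thandi: 18:30–20:00.
Grace ∩ Thandi ∩ Zara: 18:30–20:00.
Windows ≥ 60 min: 18:30–20:00.
Earliest such window starts at 18:30.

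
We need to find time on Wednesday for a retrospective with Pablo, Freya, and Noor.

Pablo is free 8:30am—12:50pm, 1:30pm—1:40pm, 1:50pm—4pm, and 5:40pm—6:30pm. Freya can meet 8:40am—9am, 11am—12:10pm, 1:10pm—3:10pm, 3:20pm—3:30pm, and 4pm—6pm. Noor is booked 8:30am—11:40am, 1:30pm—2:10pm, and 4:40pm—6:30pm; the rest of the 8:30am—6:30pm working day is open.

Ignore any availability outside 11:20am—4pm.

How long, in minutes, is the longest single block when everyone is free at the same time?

60 minutes

Noor free within 08:30–18:30: 11:40–13:30, 14:10–16:40.
Pablo ∩ Freya: 08:40–09:00, 11:00–12:10, 13:30–13:40, 13:50–15:10, 15:20–15:30, 17:40–18:00.
Pablo ∩ Freya ∩ Noor: 11:40–12:10, 14:10–15:10, 15:20–15:30.
Restricted to 11:20–16:00: 11:40–12:10, 14:10–15:10, 15:20–15:30.
Common window lengths: 30, 60, 10 min; longest is 60.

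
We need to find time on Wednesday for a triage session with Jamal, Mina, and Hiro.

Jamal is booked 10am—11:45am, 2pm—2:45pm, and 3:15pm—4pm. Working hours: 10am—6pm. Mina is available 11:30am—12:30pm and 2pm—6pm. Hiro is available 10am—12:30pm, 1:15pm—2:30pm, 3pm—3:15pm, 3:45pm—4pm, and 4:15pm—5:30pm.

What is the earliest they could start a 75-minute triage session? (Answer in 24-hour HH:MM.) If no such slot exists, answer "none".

Jamal free within 10:00–18:00: 11:45–14:00, 14:45–15:15, 16:00–18:00.
Jamal ∩ Mina: 11:45–12:30, 14:45–15:15, 16:00–18:00.
Jamal ∩ Mina ∩ Hiro: 11:45–12:30, 15:00–15:15, 16:15–17:30.
Windows ≥ 75 min: 16:15–17:30.
Earliest such window starts at 16:15.

16:15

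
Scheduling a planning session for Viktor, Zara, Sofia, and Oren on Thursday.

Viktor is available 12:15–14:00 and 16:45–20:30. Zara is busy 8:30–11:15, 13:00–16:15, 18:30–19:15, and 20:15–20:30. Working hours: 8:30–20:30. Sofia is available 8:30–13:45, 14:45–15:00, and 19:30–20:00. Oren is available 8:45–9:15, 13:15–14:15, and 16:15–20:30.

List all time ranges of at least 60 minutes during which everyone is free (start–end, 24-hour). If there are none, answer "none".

Zara free within 08:30–20:30: 11:15–13:00, 16:15–18:30, 19:15–20:15.
Viktor ∩ Zara: 12:15–13:00, 16:45–18:30, 19:15–20:15.
Viktor ∩ Zara ∩ Sofia: 12:15–13:00, 19:30–20:00.
Viktor ∩ Zara ∩ Sofia ∩ Oren: 19:30–20:00.
Windows ≥ 60 min: (none).

none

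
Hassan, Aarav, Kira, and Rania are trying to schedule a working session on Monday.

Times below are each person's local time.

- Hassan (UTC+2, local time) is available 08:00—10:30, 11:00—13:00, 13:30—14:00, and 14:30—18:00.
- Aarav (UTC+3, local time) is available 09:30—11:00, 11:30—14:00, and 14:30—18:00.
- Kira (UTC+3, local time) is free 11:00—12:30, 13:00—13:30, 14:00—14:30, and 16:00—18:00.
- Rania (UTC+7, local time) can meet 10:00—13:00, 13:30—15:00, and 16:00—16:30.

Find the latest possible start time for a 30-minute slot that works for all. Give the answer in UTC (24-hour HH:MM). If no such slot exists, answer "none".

09:00

Hassan → UTC: 06:00–08:30, 09:00–11:00, 11:30–12:00, 12:30–16:00.
Aarav → UTC: 06:30–08:00, 08:30–11:00, 11:30–15:00.
Kira → UTC: 08:00–09:30, 10:00–10:30, 11:00–11:30, 13:00–15:00.
Rania → UTC: 03:00–06:00, 06:30–08:00, 09:00–09:30.
Hassan ∩ Aarav: 06:30–08:00, 09:00–11:00, 11:30–12:00, 12:30–15:00.
Hassan ∩ Aarav ∩ Kira: 09:00–09:30, 10:00–10:30, 13:00–15:00.
Hassan ∩ Aarav ∩ Kira ∩ Rania: 09:00–09:30.
Windows ≥ 30 min: 09:00–09:30.
Latest start in the last window 09:00–09:30 is 09:30 − 30 min = 09:00.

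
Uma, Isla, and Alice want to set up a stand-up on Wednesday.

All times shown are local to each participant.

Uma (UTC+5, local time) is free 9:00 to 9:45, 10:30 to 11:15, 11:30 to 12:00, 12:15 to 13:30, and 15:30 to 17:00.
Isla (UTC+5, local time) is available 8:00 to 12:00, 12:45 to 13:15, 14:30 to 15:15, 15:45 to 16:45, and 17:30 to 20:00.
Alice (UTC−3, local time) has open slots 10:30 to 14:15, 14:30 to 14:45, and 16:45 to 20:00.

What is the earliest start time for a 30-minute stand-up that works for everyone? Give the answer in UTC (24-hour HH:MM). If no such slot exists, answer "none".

Uma → UTC: 04:00–04:45, 05:30–06:15, 06:30–07:00, 07:15–08:30, 10:30–12:00.
Isla → UTC: 03:00–07:00, 07:45–08:15, 09:30–10:15, 10:45–11:45, 12:30–15:00.
Alice → UTC: 13:30–17:15, 17:30–17:45, 19:45–23:00.
Uma ∩ Isla: 04:00–04:45, 05:30–06:15, 06:30–07:00, 07:45–08:15, 10:45–11:45.
Uma ∩ Isla ∩ Alice: (none).
Windows ≥ 30 min: (none).

none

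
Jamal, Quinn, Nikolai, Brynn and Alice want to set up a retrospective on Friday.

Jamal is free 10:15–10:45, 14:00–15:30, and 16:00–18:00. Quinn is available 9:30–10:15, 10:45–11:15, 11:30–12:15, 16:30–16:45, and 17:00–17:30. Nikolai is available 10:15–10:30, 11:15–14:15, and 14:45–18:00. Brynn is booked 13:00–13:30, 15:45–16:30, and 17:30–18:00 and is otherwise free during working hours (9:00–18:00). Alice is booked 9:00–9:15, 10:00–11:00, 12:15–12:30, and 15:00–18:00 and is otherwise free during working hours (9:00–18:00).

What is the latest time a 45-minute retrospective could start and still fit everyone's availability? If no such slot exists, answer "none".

none

Brynn free within 09:00–18:00: 09:00–13:00, 13:30–15:45, 16:30–17:30.
Alice free within 09:00–18:00: 09:15–10:00, 11:00–12:15, 12:30–15:00.
Jamal ∩ Quinn: 16:30–16:45, 17:00–17:30.
Jamal ∩ Quinn ∩ Nikolai: 16:30–16:45, 17:00–17:30.
Jamal ∩ Quinn ∩ Nikolai ∩ Brynn: 16:30–16:45, 17:00–17:30.
Jamal ∩ Quinn ∩ Nikolai ∩ Brynn ∩ Alice: (none).
Windows ≥ 45 min: (none).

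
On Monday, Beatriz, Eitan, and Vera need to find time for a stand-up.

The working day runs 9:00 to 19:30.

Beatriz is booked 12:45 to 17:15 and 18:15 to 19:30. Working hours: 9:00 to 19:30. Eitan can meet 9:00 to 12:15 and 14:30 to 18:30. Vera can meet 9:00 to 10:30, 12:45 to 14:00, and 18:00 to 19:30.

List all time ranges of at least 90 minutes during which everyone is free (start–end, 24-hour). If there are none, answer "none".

Beatriz free within 09:00–19:30: 09:00–12:45, 17:15–18:15.
Beatriz ∩ Eitan: 09:00–12:15, 17:15–18:15.
Beatriz ∩ Eitan ∩ Vera: 09:00–10:30, 18:00–18:15.
Windows ≥ 90 min: 09:00–10:30.

09:00–10:30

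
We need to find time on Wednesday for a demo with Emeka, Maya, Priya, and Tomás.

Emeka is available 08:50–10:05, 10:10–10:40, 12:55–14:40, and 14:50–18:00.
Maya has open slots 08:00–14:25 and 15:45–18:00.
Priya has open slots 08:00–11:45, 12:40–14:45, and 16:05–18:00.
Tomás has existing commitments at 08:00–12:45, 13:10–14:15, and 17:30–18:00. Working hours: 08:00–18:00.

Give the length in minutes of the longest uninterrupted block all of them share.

85 minutes

Tomás free within 08:00–18:00: 12:45–13:10, 14:15–17:30.
Emeka ∩ Maya: 08:50–10:05, 10:10–10:40, 12:55–14:25, 15:45–18:00.
Emeka ∩ Maya ∩ Priya: 08:50–10:05, 10:10–10:40, 12:55–14:25, 16:05–18:00.
Emeka ∩ Maya ∩ Priya ∩ Tomás: 12:55–13:10, 14:15–14:25, 16:05–17:30.
Common window lengths: 15, 10, 85 min; longest is 85.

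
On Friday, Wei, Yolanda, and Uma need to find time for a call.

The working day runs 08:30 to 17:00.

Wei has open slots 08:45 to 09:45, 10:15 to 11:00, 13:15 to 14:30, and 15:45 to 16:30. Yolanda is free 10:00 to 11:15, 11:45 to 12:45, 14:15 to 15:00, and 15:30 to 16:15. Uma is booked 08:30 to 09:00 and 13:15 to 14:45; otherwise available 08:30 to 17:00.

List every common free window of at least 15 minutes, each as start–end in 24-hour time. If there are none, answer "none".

Uma free within 08:30–17:00: 09:00–13:15, 14:45–17:00.
Wei ∩ Yolanda: 10:15–11:00, 14:15–14:30, 15:45–16:15.
Wei ∩ Yolanda ∩ Uma: 10:15–11:00, 15:45–16:15.
Windows ≥ 15 min: 10:15–11:00, 15:45–16:15.

10:15–11:00, 15:45–16:15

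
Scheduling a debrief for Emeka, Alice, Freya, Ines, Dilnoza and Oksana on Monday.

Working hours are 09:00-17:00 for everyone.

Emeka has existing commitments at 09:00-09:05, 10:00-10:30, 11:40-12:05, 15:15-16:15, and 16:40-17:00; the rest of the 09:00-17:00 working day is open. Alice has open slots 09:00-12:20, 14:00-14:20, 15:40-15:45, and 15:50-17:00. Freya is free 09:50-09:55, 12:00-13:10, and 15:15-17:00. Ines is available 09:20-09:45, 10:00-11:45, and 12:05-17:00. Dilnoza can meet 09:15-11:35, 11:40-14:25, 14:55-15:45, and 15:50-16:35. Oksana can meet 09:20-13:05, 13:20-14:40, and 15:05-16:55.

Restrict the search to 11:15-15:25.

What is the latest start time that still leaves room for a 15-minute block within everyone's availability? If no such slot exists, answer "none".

Emeka free within 09:00–17:00: 09:05–10:00, 10:30–11:40, 12:05–15:15, 16:15–16:40.
Emeka ∩ Alice: 09:05–10:00, 10:30–11:40, 12:05–12:20, 14:00–14:20, 16:15–16:40.
Emeka ∩ Alice ∩ Freya: 09:50–09:55, 12:05–12:20, 16:15–16:40.
Emeka ∩ Alice ∩ Freya ∩ Ines: 12:05–12:20, 16:15–16:40.
Emeka ∩ Alice ∩ Freya ∩ Ines ∩ Dilnoza: 12:05–12:20, 16:15–16:35.
Emeka ∩ Alice ∩ Freya ∩ Ines ∩ Dilnoza ∩ Oksana: 12:05–12:20, 16:15–16:35.
Restricted to 11:15–15:25: 12:05–12:20.
Windows ≥ 15 min: 12:05–12:20.
Latest start in the last window 12:05–12:20 is 12:20 − 15 min = 12:05.

12:05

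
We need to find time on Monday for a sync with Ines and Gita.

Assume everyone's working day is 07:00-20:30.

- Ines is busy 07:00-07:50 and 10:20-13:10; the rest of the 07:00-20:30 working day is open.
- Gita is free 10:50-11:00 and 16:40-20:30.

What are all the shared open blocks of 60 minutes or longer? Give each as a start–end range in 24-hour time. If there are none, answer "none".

16:40–20:30

Ines free within 07:00–20:30: 07:50–10:20, 13:10–20:30.
Ines ∩ Gita: 16:40–20:30.
Windows ≥ 60 min: 16:40–20:30.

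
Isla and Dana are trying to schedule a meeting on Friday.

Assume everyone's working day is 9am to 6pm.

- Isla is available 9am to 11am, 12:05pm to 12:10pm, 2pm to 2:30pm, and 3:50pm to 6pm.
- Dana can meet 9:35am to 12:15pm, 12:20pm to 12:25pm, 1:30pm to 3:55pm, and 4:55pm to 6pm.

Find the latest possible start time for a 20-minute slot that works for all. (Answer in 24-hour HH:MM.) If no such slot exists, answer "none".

17:40

Isla ∩ Dana: 09:35–11:00, 12:05–12:10, 14:00–14:30, 15:50–15:55, 16:55–18:00.
Windows ≥ 20 min: 09:35–11:00, 14:00–14:30, 16:55–18:00.
Latest start in the last window 16:55–18:00 is 18:00 − 20 min = 17:40.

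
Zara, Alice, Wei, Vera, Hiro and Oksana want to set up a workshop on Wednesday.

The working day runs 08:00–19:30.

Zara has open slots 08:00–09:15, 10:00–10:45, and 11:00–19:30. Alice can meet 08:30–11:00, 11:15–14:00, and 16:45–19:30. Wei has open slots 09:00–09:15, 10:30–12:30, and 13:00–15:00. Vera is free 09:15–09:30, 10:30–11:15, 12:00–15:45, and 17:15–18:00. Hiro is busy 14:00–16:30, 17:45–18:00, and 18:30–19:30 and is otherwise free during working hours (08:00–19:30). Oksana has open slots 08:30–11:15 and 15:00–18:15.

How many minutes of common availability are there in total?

15 minutes

Hiro free within 08:00–19:30: 08:00–14:00, 16:30–17:45, 18:00–18:30.
Zara ∩ Alice: 08:30–09:15, 10:00–10:45, 11:15–14:00, 16:45–19:30.
Zara ∩ Alice ∩ Wei: 09:00–09:15, 10:30–10:45, 11:15–12:30, 13:00–14:00.
Zara ∩ Alice ∩ Wei ∩ Vera: 10:30–10:45, 12:00–12:30, 13:00–14:00.
Zara ∩ Alice ∩ Wei ∩ Vera ∩ Hiro: 10:30–10:45, 12:00–12:30, 13:00–14:00.
Zara ∩ Alice ∩ Wei ∩ Vera ∩ Hiro ∩ Oksana: 10:30–10:45.
Total common minutes: 15.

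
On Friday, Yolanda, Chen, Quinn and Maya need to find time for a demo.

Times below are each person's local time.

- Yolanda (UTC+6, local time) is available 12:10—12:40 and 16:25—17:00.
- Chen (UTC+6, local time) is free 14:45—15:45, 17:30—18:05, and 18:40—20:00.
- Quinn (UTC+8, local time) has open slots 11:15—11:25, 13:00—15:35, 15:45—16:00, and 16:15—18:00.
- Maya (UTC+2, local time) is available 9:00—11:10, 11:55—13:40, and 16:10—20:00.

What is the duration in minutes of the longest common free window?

Yolanda → UTC: 06:10–06:40, 10:25–11:00.
Chen → UTC: 08:45–09:45, 11:30–12:05, 12:40–14:00.
Quinn → UTC: 03:15–03:25, 05:00–07:35, 07:45–08:00, 08:15–10:00.
Maya → UTC: 07:00–09:10, 09:55–11:40, 14:10–18:00.
Yolanda ∩ Chen: (none).
Yolanda ∩ Chen ∩ Quinn: (none).
Yolanda ∩ Chen ∩ Quinn ∩ Maya: (none).
No common window.

0 minutes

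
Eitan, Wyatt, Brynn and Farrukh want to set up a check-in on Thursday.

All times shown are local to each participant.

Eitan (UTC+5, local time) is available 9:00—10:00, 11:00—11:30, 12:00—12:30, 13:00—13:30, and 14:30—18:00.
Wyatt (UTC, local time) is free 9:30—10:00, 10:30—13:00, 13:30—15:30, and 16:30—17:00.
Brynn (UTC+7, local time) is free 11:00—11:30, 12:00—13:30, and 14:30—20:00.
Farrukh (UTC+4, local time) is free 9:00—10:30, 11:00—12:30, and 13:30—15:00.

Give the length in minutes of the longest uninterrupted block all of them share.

Eitan → UTC: 04:00–05:00, 06:00–06:30, 07:00–07:30, 08:00–08:30, 09:30–13:00.
Wyatt → UTC: 09:30–10:00, 10:30–13:00, 13:30–15:30, 16:30–17:00.
Brynn → UTC: 04:00–04:30, 05:00–06:30, 07:30–13:00.
Farrukh → UTC: 05:00–06:30, 07:00–08:30, 09:30–11:00.
Eitan ∩ Wyatt: 09:30–10:00, 10:30–13:00.
Eitan ∩ Wyatt ∩ Brynn: 09:30–10:00, 10:30–13:00.
Eitan ∩ Wyatt ∩ Brynn ∩ Farrukh: 09:30–10:00, 10:30–11:00.
Common window lengths: 30, 30 min; longest is 30.

30 minutes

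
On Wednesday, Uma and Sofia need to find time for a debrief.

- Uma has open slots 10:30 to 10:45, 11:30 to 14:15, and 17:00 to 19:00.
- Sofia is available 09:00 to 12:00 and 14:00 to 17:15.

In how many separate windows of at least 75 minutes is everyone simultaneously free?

0

Uma ∩ Sofia: 10:30–10:45, 11:30–12:00, 14:00–14:15, 17:00–17:15.
Windows ≥ 75 min: (none).
That's 0 windows.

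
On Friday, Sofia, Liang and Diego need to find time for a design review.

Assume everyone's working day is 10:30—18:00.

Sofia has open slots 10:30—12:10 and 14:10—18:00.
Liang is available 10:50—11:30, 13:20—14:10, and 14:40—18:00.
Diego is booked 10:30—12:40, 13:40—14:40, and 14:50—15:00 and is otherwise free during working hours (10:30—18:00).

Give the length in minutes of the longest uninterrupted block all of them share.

180 minutes

Diego free within 10:30–18:00: 12:40–13:40, 14:40–14:50, 15:00–18:00.
Sofia ∩ Liang: 10:50–11:30, 14:40–18:00.
Sofia ∩ Liang ∩ Diego: 14:40–14:50, 15:00–18:00.
Common window lengths: 10, 180 min; longest is 180.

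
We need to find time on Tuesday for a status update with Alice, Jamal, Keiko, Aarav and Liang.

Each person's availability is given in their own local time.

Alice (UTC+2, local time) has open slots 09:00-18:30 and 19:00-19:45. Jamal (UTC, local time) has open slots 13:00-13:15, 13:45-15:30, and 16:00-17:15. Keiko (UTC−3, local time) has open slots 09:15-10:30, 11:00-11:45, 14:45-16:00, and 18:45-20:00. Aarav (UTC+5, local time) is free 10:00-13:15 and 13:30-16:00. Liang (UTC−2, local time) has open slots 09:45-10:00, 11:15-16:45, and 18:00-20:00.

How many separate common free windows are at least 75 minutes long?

0

Alice → UTC: 07:00–16:30, 17:00–17:45.
Jamal → UTC: 13:00–13:15, 13:45–15:30, 16:00–17:15.
Keiko → UTC: 12:15–13:30, 14:00–14:45, 17:45–19:00, 21:45–23:00.
Aarav → UTC: 05:00–08:15, 08:30–11:00.
Liang → UTC: 11:45–12:00, 13:15–18:45, 20:00–22:00.
Alice ∩ Jamal: 13:00–13:15, 13:45–15:30, 16:00–16:30, 17:00–17:15.
Alice ∩ Jamal ∩ Keiko: 13:00–13:15, 14:00–14:45.
Alice ∩ Jamal ∩ Keiko ∩ Aarav: (none).
Alice ∩ Jamal ∩ Keiko ∩ Aarav ∩ Liang: (none).
Windows ≥ 75 min: (none).
That's 0 windows.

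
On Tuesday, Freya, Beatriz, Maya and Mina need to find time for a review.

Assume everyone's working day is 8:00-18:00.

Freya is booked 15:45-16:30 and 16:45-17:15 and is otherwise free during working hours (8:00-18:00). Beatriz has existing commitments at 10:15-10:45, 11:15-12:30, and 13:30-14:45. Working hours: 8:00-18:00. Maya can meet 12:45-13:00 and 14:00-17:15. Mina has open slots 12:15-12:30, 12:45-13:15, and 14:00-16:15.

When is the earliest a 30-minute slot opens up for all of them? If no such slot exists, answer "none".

Freya free within 08:00–18:00: 08:00–15:45, 16:30–16:45, 17:15–18:00.
Beatriz free within 08:00–18:00: 08:00–10:15, 10:45–11:15, 12:30–13:30, 14:45–18:00.
Freya ∩ Beatriz: 08:00–10:15, 10:45–11:15, 12:30–13:30, 14:45–15:45, 16:30–16:45, 17:15–18:00.
Freya ∩ Beatriz ∩ Maya: 12:45–13:00, 14:45–15:45, 16:30–16:45.
Freya ∩ Beatriz ∩ Maya ∩ Mina: 12:45–13:00, 14:45–15:45.
Windows ≥ 30 min: 14:45–15:45.
Earliest such window starts at 14:45.

14:45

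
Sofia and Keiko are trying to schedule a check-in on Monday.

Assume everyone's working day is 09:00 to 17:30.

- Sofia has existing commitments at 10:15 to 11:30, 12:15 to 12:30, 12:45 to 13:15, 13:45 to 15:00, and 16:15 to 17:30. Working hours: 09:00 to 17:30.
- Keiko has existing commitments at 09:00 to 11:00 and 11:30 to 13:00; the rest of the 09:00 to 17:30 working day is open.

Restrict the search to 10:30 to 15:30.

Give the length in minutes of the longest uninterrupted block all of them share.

30 minutes

Sofia free within 09:00–17:30: 09:00–10:15, 11:30–12:15, 12:30–12:45, 13:15–13:45, 15:00–16:15.
Keiko free within 09:00–17:30: 11:00–11:30, 13:00–17:30.
Sofia ∩ Keiko: 13:15–13:45, 15:00–16:15.
Restricted to 10:30–15:30: 13:15–13:45, 15:00–15:30.
Common window lengths: 30, 30 min; longest is 30.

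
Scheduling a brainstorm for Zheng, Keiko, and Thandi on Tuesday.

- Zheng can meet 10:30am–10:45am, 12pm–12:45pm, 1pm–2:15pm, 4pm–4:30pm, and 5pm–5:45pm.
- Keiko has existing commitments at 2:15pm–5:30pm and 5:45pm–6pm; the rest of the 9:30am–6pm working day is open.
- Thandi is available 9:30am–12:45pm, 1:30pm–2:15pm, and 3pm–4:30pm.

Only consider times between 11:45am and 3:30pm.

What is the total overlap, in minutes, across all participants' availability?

Keiko free within 09:30–18:00: 09:30–14:15, 17:30–17:45.
Zheng ∩ Keiko: 10:30–10:45, 12:00–12:45, 13:00–14:15, 17:30–17:45.
Zheng ∩ Keiko ∩ Thandi: 10:30–10:45, 12:00–12:45, 13:30–14:15.
Restricted to 11:45–15:30: 12:00–12:45, 13:30–14:15.
Total common minutes: 45 + 45 = 90.

90 minutes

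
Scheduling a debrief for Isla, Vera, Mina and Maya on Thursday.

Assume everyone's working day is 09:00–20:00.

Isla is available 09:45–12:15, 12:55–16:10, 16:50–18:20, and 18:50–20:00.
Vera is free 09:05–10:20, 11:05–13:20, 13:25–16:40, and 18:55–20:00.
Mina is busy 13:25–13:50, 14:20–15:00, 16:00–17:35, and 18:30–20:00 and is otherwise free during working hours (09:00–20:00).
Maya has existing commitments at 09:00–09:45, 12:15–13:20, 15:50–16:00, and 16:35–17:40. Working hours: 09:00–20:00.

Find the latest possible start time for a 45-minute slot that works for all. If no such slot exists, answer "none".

Mina free within 09:00–20:00: 09:00–13:25, 13:50–14:20, 15:00–16:00, 17:35–18:30.
Maya free within 09:00–20:00: 09:45–12:15, 13:20–15:50, 16:00–16:35, 17:40–20:00.
Isla ∩ Vera: 09:45–10:20, 11:05–12:15, 12:55–13:20, 13:25–16:10, 18:55–20:00.
Isla ∩ Vera ∩ Mina: 09:45–10:20, 11:05–12:15, 12:55–13:20, 13:50–14:20, 15:00–16:00.
Isla ∩ Vera ∩ Mina ∩ Maya: 09:45–10:20, 11:05–12:15, 13:50–14:20, 15:00–15:50.
Windows ≥ 45 min: 11:05–12:15, 15:00–15:50.
Latest start in the last window 15:00–15:50 is 15:50 − 45 min = 15:05.

15:05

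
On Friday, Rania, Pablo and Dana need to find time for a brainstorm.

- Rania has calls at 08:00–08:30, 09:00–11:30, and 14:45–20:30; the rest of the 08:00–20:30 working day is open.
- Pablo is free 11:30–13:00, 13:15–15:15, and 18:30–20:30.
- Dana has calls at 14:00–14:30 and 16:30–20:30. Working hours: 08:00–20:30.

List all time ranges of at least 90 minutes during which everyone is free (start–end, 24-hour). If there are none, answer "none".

Rania free within 08:00–20:30: 08:30–09:00, 11:30–14:45.
Dana free within 08:00–20:30: 08:00–14:00, 14:30–16:30.
Rania ∩ Pablo: 11:30–13:00, 13:15–14:45.
Rania ∩ Pablo ∩ Dana: 11:30–13:00, 13:15–14:00, 14:30–14:45.
Windows ≥ 90 min: 11:30–13:00.

11:30–13:00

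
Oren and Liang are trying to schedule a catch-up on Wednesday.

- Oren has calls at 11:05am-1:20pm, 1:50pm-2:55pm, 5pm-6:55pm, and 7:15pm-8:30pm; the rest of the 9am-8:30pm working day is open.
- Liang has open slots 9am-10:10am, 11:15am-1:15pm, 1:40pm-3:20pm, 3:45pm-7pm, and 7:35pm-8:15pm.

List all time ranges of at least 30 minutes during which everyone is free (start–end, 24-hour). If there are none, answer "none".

09:00–10:10, 15:45–17:00

Oren free within 09:00–20:30: 09:00–11:05, 13:20–13:50, 14:55–17:00, 18:55–19:15.
Oren ∩ Liang: 09:00–10:10, 13:40–13:50, 14:55–15:20, 15:45–17:00, 18:55–19:00.
Windows ≥ 30 min: 09:00–10:10, 15:45–17:00.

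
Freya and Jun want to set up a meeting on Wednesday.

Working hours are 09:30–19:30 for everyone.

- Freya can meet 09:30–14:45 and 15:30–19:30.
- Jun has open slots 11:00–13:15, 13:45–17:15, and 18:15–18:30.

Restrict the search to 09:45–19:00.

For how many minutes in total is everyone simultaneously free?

315 minutes

Freya ∩ Jun: 11:00–13:15, 13:45–14:45, 15:30–17:15, 18:15–18:30.
Restricted to 09:45–19:00: 11:00–13:15, 13:45–14:45, 15:30–17:15, 18:15–18:30.
Total common minutes: 135 + 60 + 105 + 15 = 315.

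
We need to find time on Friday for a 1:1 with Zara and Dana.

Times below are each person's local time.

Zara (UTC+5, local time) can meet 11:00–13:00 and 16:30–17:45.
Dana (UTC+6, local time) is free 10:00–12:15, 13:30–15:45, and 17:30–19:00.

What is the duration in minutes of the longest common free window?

Zara → UTC: 06:00–08:00, 11:30–12:45.
Dana → UTC: 04:00–06:15, 07:30–09:45, 11:30–13:00.
Zara ∩ Dana: 06:00–06:15, 07:30–08:00, 11:30–12:45.
Common window lengths: 15, 30, 75 min; longest is 75.

75 minutes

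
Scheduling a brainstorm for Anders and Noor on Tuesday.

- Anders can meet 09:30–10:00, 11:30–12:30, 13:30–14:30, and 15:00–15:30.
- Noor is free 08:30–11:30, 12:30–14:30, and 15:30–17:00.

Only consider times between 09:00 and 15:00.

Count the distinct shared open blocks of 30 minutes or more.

Anders ∩ Noor: 09:30–10:00, 13:30–14:30.
Restricted to 09:00–15:00: 09:30–10:00, 13:30–14:30.
Windows ≥ 30 min: 09:30–10:00, 13:30–14:30.
That's 2 windows.

2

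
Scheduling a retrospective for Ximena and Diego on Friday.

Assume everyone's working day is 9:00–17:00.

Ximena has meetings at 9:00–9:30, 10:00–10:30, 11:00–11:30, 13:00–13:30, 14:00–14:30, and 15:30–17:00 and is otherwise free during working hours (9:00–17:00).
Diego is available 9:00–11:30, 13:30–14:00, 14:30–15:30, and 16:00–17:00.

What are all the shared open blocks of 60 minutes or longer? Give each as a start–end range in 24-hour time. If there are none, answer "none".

Ximena free within 09:00–17:00: 09:30–10:00, 10:30–11:00, 11:30–13:00, 13:30–14:00, 14:30–15:30.
Ximena ∩ Diego: 09:30–10:00, 10:30–11:00, 13:30–14:00, 14:30–15:30.
Windows ≥ 60 min: 14:30–15:30.

14:30–15:30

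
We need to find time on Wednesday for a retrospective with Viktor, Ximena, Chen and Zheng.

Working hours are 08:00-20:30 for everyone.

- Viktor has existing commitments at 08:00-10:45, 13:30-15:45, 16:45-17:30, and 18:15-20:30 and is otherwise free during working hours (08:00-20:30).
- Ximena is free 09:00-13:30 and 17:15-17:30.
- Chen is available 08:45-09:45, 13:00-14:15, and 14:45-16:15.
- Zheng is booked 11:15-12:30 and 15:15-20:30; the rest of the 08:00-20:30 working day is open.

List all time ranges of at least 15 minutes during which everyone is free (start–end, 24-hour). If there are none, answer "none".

Viktor free within 08:00–20:30: 10:45–13:30, 15:45–16:45, 17:30–18:15.
Zheng free within 08:00–20:30: 08:00–11:15, 12:30–15:15.
Viktor ∩ Ximena: 10:45–13:30.
Viktor ∩ Ximena ∩ Chen: 13:00–13:30.
Viktor ∩ Ximena ∩ Chen ∩ Zheng: 13:00–13:30.
Windows ≥ 15 min: 13:00–13:30.

13:00–13:30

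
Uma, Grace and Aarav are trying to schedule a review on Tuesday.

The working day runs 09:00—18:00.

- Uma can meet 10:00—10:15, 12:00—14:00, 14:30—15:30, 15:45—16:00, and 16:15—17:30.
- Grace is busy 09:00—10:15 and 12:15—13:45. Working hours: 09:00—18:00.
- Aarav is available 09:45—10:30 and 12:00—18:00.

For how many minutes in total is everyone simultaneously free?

180 minutes

Grace free within 09:00–18:00: 10:15–12:15, 13:45–18:00.
Uma ∩ Grace: 12:00–12:15, 13:45–14:00, 14:30–15:30, 15:45–16:00, 16:15–17:30.
Uma ∩ Grace ∩ Aarav: 12:00–12:15, 13:45–14:00, 14:30–15:30, 15:45–16:00, 16:15–17:30.
Total common minutes: 15 + 15 + 60 + 15 + 75 = 180.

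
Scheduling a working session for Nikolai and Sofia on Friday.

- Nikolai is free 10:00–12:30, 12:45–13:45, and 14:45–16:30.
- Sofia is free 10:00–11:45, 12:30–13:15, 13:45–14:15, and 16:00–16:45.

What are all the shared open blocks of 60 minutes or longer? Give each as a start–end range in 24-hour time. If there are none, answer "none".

10:00–11:45

Nikolai ∩ Sofia: 10:00–11:45, 12:45–13:15, 16:00–16:30.
Windows ≥ 60 min: 10:00–11:45.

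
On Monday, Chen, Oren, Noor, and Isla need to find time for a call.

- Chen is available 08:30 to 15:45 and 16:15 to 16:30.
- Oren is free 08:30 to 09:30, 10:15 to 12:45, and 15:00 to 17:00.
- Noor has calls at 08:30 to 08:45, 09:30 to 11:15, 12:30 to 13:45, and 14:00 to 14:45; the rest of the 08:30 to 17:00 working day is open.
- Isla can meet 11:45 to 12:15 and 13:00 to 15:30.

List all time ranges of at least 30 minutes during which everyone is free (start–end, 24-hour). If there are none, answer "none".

Noor free within 08:30–17:00: 08:45–09:30, 11:15–12:30, 13:45–14:00, 14:45–17:00.
Chen ∩ Oren: 08:30–09:30, 10:15–12:45, 15:00–15:45, 16:15–16:30.
Chen ∩ Oren ∩ Noor: 08:45–09:30, 11:15–12:30, 15:00–15:45, 16:15–16:30.
Chen ∩ Oren ∩ Noor ∩ Isla: 11:45–12:15, 15:00–15:30.
Windows ≥ 30 min: 11:45–12:15, 15:00–15:30.

11:45–12:15, 15:00–15:30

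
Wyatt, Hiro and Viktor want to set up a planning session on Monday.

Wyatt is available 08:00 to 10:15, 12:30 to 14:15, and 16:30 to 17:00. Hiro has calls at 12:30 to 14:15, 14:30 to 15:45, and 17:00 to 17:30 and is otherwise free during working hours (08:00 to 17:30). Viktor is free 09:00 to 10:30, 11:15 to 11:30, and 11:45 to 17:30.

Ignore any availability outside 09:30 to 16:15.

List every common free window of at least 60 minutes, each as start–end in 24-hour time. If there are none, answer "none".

Hiro free within 08:00–17:30: 08:00–12:30, 14:15–14:30, 15:45–17:00.
Wyatt ∩ Hiro: 08:00–10:15, 16:30–17:00.
Wyatt ∩ Hiro ∩ Viktor: 09:00–10:15, 16:30–17:00.
Restricted to 09:30–16:15: 09:30–10:15.
Windows ≥ 60 min: (none).

none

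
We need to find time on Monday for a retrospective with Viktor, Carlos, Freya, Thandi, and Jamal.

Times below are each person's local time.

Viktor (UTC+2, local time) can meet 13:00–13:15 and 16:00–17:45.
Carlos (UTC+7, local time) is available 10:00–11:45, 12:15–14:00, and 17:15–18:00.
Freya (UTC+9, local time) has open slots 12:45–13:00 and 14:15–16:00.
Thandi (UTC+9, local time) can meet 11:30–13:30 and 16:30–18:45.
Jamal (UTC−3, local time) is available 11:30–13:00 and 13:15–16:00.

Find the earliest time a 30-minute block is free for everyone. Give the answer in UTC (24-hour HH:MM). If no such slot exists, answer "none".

none

Viktor → UTC: 11:00–11:15, 14:00–15:45.
Carlos → UTC: 03:00–04:45, 05:15–07:00, 10:15–11:00.
Freya → UTC: 03:45–04:00, 05:15–07:00.
Thandi → UTC: 02:30–04:30, 07:30–09:45.
Jamal → UTC: 14:30–16:00, 16:15–19:00.
Viktor ∩ Carlos: (none).
Viktor ∩ Carlos ∩ Freya: (none).
Viktor ∩ Carlos ∩ Freya ∩ Thandi: (none).
Viktor ∩ Carlos ∩ Freya ∩ Thandi ∩ Jamal: (none).
Windows ≥ 30 min: (none).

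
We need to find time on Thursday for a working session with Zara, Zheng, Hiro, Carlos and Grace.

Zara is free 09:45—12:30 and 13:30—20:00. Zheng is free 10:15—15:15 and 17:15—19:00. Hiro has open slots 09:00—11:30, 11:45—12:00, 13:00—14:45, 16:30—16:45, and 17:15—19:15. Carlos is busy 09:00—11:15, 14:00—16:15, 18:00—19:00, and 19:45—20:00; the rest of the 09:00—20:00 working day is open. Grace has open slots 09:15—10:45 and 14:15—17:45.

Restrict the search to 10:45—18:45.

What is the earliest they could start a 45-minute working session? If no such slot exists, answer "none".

none

Carlos free within 09:00–20:00: 11:15–14:00, 16:15–18:00, 19:00–19:45.
Zara ∩ Zheng: 10:15–12:30, 13:30–15:15, 17:15–19:00.
Zara ∩ Zheng ∩ Hiro: 10:15–11:30, 11:45–12:00, 13:30–14:45, 17:15–19:00.
Zara ∩ Zheng ∩ Hiro ∩ Carlos: 11:15–11:30, 11:45–12:00, 13:30–14:00, 17:15–18:00.
Zara ∩ Zheng ∩ Hiro ∩ Carlos ∩ Grace: 17:15–17:45.
Restricted to 10:45–18:45: 17:15–17:45.
Windows ≥ 45 min: (none).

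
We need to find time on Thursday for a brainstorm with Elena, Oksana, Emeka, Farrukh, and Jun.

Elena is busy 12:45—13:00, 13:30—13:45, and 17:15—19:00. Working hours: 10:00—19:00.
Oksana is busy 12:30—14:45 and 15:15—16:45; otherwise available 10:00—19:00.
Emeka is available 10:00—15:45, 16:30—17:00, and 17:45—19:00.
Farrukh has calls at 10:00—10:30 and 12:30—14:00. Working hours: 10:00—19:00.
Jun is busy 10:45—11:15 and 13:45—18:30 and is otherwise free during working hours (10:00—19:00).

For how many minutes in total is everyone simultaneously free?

Elena free within 10:00–19:00: 10:00–12:45, 13:00–13:30, 13:45–17:15.
Oksana free within 10:00–19:00: 10:00–12:30, 14:45–15:15, 16:45–19:00.
Farrukh free within 10:00–19:00: 10:30–12:30, 14:00–19:00.
Jun free within 10:00–19:00: 10:00–10:45, 11:15–13:45, 18:30–19:00.
Elena ∩ Oksana: 10:00–12:30, 14:45–15:15, 16:45–17:15.
Elena ∩ Oksana ∩ Emeka: 10:00–12:30, 14:45–15:15, 16:45–17:00.
Elena ∩ Oksana ∩ Emeka ∩ Farrukh: 10:30–12:30, 14:45–15:15, 16:45–17:00.
Elena ∩ Oksana ∩ Emeka ∩ Farrukh ∩ Jun: 10:30–10:45, 11:15–12:30.
Total common minutes: 15 + 75 = 90.

90 minutes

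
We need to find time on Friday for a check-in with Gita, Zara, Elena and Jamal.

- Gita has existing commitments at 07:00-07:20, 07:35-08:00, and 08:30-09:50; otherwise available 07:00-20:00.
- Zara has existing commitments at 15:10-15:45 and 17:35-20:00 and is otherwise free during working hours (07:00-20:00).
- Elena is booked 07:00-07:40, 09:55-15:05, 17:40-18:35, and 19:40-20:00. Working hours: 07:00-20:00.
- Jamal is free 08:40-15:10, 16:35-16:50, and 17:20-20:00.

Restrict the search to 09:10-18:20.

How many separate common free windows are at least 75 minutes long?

Gita free within 07:00–20:00: 07:20–07:35, 08:00–08:30, 09:50–20:00.
Zara free within 07:00–20:00: 07:00–15:10, 15:45–17:35.
Elena free within 07:00–20:00: 07:40–09:55, 15:05–17:40, 18:35–19:40.
Gita ∩ Zara: 07:20–07:35, 08:00–08:30, 09:50–15:10, 15:45–17:35.
Gita ∩ Zara ∩ Elena: 08:00–08:30, 09:50–09:55, 15:05–15:10, 15:45–17:35.
Gita ∩ Zara ∩ Elena ∩ Jamal: 09:50–09:55, 15:05–15:10, 16:35–16:50, 17:20–17:35.
Restricted to 09:10–18:20: 09:50–09:55, 15:05–15:10, 16:35–16:50, 17:20–17:35.
Windows ≥ 75 min: (none).
That's 0 windows.

0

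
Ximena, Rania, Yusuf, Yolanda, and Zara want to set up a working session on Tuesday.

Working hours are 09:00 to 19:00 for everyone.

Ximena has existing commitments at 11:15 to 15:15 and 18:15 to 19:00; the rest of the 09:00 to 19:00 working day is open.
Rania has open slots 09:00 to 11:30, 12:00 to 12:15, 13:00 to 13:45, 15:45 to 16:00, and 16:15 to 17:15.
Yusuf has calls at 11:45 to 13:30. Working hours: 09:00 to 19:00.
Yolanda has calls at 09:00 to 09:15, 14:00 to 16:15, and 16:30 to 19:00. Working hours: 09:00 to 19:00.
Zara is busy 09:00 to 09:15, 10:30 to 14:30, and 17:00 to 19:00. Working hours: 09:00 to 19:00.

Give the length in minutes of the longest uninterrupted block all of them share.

75 minutes

Ximena free within 09:00–19:00: 09:00–11:15, 15:15–18:15.
Yusuf free within 09:00–19:00: 09:00–11:45, 13:30–19:00.
Yolanda free within 09:00–19:00: 09:15–14:00, 16:15–16:30.
Zara free within 09:00–19:00: 09:15–10:30, 14:30–17:00.
Ximena ∩ Rania: 09:00–11:15, 15:45–16:00, 16:15–17:15.
Ximena ∩ Rania ∩ Yusuf: 09:00–11:15, 15:45–16:00, 16:15–17:15.
Ximena ∩ Rania ∩ Yusuf ∩ Yolanda: 09:15–11:15, 16:15–16:30.
Ximena ∩ Rania ∩ Yusuf ∩ Yolanda ∩ Zara: 09:15–10:30, 16:15–16:30.
Common window lengths: 75, 15 min; longest is 75.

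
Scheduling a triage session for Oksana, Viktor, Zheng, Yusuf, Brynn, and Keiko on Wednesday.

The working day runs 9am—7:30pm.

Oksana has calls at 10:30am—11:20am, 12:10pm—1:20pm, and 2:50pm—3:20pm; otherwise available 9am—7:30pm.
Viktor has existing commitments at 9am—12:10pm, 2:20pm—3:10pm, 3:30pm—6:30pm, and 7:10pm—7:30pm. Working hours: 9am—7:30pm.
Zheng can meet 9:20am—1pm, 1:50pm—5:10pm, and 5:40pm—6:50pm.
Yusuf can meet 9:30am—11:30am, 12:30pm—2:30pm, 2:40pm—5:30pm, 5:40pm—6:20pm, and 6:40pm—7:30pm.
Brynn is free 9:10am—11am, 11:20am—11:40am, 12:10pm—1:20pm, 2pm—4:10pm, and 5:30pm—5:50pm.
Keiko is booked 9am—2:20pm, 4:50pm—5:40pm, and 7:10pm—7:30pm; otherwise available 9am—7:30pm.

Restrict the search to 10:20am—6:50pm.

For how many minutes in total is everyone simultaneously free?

Oksana free within 09:00–19:30: 09:00–10:30, 11:20–12:10, 13:20–14:50, 15:20–19:30.
Viktor free within 09:00–19:30: 12:10–14:20, 15:10–15:30, 18:30–19:10.
Keiko free within 09:00–19:30: 14:20–16:50, 17:40–19:10.
Oksana ∩ Viktor: 13:20–14:20, 15:20–15:30, 18:30–19:10.
Oksana ∩ Viktor ∩ Zheng: 13:50–14:20, 15:20–15:30, 18:30–18:50.
Oksana ∩ Viktor ∩ Zheng ∩ Yusuf: 13:50–14:20, 15:20–15:30, 18:40–18:50.
Oksana ∩ Viktor ∩ Zheng ∩ Yusuf ∩ Brynn: 14:00–14:20, 15:20–15:30.
Oksana ∩ Viktor ∩ Zheng ∩ Yusuf ∩ Brynn ∩ Keiko: 15:20–15:30.
Restricted to 10:20–18:50: 15:20–15:30.
Total common minutes: 10.

10 minutes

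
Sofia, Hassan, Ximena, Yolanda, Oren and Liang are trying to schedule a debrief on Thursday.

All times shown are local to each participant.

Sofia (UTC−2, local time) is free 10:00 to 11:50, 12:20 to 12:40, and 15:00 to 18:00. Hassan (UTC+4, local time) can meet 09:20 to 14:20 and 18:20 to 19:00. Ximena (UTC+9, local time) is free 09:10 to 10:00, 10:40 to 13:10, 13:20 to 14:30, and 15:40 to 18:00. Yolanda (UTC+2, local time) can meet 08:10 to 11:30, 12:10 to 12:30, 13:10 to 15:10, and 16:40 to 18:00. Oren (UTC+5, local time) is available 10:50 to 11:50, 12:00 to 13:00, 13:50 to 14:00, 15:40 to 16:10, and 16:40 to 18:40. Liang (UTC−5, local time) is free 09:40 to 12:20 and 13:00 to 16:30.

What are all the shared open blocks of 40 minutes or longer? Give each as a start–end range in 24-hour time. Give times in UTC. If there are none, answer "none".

Sofia → UTC: 12:00–13:50, 14:20–14:40, 17:00–20:00.
Hassan → UTC: 05:20–10:20, 14:20–15:00.
Ximena → UTC: 00:10–01:00, 01:40–04:10, 04:20–05:30, 06:40–09:00.
Yolanda → UTC: 06:10–09:30, 10:10–10:30, 11:10–13:10, 14:40–16:00.
Oren → UTC: 05:50–06:50, 07:00–08:00, 08:50–09:00, 10:40–11:10, 11:40–13:40.
Liang → UTC: 14:40–17:20, 18:00–21:30.
Sofia ∩ Hassan: 14:20–14:40.
Sofia ∩ Hassan ∩ Ximena: (none).
Sofia ∩ Hassan ∩ Ximena ∩ Yolanda: (none).
Sofia ∩ Hassan ∩ Ximena ∩ Yolanda ∩ Oren: (none).
Sofia ∩ Hassan ∩ Ximena ∩ Yolanda ∩ Oren ∩ Liang: (none).
Windows ≥ 40 min: (none).

none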